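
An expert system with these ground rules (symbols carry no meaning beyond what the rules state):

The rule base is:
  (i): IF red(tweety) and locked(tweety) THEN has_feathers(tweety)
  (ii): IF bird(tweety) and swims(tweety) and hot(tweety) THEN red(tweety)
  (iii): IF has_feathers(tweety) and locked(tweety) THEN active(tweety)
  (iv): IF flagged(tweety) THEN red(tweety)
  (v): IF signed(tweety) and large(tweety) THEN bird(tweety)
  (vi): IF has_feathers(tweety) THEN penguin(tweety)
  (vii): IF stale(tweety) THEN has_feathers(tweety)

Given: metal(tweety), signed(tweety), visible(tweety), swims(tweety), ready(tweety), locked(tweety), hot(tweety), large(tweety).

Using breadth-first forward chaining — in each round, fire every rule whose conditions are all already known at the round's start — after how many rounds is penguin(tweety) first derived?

4

Round 1: (v) [IF signed(tweety) and large(tweety) THEN bird(tweety)]. New: bird(tweety).
Round 2: (ii) [IF bird(tweety) and swims(tweety) and hot(tweety) THEN red(tweety)]. New: red(tweety).
Round 3: (i) [IF red(tweety) and locked(tweety) THEN has_feathers(tweety)]. New: has_feathers(tweety).
Round 4: (iii) [IF has_feathers(tweety) and locked(tweety) THEN active(tweety)]; (vi) [IF has_feathers(tweety) THEN penguin(tweety)]. New: active(tweety), penguin(tweety).
penguin(tweety) first appears in round 4.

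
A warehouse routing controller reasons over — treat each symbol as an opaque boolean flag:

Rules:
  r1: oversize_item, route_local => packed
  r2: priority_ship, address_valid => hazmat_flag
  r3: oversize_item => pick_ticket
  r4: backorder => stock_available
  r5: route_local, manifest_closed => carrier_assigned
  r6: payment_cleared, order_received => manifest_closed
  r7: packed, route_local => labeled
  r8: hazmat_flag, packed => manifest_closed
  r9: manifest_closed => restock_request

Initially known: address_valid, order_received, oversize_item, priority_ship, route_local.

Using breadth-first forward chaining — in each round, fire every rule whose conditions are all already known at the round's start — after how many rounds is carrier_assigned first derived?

[1] r1 [oversize_item, route_local => packed]; r2 [priority_ship, address_valid => hazmat_flag]; r3 [oversize_item => pick_ticket]. ⇒ new: packed, hazmat_flag, pick_ticket.
[2] r7 [packed, route_local => labeled]; r8 [hazmat_flag, packed => manifest_closed]. ⇒ new: labeled, manifest_closed.
[3] r5 [route_local, manifest_closed => carrier_assigned]; r9 [manifest_closed => restock_request]. ⇒ new: carrier_assigned, restock_request.
carrier_assigned first appears in round 3.

3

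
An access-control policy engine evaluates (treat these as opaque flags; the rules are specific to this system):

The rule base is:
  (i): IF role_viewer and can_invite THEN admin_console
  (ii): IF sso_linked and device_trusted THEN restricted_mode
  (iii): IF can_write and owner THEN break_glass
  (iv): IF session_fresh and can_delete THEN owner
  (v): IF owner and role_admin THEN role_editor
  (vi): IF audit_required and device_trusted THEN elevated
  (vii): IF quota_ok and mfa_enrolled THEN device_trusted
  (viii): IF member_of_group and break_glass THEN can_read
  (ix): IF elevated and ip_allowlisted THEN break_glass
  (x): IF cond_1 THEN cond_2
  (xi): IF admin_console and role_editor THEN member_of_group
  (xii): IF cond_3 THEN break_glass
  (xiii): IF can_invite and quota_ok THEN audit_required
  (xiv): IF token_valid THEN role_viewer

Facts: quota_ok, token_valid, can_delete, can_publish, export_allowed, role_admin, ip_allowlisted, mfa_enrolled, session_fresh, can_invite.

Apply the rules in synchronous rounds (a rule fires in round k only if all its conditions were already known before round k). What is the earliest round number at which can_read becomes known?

Round 1: (iv) [IF session_fresh and can_delete THEN owner]; (vii) [IF quota_ok and mfa_enrolled THEN device_trusted]; (xiii) [IF can_invite and quota_ok THEN audit_required]; (xiv) [IF token_valid THEN role_viewer]. New: owner, device_trusted, audit_required, role_viewer.
Round 2: (i) [IF role_viewer and can_invite THEN admin_console]; (v) [IF owner and role_admin THEN role_editor]; (vi) [IF audit_required and device_trusted THEN elevated]. New: admin_console, role_editor, elevated.
Round 3: (ix) [IF elevated and ip_allowlisted THEN break_glass]; (xi) [IF admin_console and role_editor THEN member_of_group]. New: break_glass, member_of_group.
Round 4: (viii) [IF member_of_group and break_glass THEN can_read]. New: can_read.
can_read first appears in round 4.

4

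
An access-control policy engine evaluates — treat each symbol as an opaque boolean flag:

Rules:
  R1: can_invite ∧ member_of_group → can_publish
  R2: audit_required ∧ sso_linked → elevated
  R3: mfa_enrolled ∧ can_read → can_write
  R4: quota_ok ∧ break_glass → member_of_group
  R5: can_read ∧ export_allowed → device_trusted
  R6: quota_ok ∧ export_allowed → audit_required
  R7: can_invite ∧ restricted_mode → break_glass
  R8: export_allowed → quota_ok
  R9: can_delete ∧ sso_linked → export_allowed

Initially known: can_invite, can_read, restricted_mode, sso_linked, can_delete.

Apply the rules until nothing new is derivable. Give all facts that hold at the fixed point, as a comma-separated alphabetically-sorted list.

audit_required, break_glass, can_delete, can_invite, can_publish, can_read, device_trusted, elevated, export_allowed, member_of_group, quota_ok, restricted_mode, sso_linked

Round 1: R7 [can_invite ∧ restricted_mode → break_glass]; R9 [can_delete ∧ sso_linked → export_allowed]. Adds break_glass, export_allowed.
Round 2: R5 [can_read ∧ export_allowed → device_trusted]; R8 [export_allowed → quota_ok]. Adds device_trusted, quota_ok.
Round 3: R4 [quota_ok ∧ break_glass → member_of_group]; R6 [quota_ok ∧ export_allowed → audit_required]. Adds member_of_group, audit_required.
Round 4: R1 [can_invite ∧ member_of_group → can_publish]; R2 [audit_required ∧ sso_linked → elevated]. Adds can_publish, elevated.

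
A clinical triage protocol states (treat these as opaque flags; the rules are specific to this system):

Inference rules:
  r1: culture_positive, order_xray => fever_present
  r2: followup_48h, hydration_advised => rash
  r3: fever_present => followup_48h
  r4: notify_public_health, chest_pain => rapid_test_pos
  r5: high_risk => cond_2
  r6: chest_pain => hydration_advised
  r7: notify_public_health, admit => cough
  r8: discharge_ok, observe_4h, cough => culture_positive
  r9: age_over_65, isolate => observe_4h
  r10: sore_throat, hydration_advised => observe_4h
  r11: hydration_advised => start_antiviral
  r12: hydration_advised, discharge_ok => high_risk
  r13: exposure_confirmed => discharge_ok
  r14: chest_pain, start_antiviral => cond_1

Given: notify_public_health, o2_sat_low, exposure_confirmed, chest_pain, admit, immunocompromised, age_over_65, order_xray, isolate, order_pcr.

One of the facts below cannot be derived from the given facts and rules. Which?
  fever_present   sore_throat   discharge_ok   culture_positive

[1] r4 [notify_public_health, chest_pain => rapid_test_pos]; r6 [chest_pain => hydration_advised]; r7 [notify_public_health, admit => cough]; r9 [age_over_65, isolate => observe_4h]; r13 [exposure_confirmed => discharge_ok]. ⇒ new: rapid_test_pos, hydration_advised, cough, observe_4h, discharge_ok.
[2] r8 [discharge_ok, observe_4h, cough => culture_positive]; r11 [hydration_advised => start_antiviral]; r12 [hydration_advised, discharge_ok => high_risk]. ⇒ new: culture_positive, start_antiviral, high_risk.
[3] r1 [culture_positive, order_xray => fever_present]; r5 [high_risk => cond_2]; r14 [chest_pain, start_antiviral => cond_1]. ⇒ new: fever_present, cond_2, cond_1.
[4] r3 [fever_present => followup_48h]. ⇒ new: followup_48h.
[5] r2 [followup_48h, hydration_advised => rash]. ⇒ new: rash.
Derived: discharge_ok (round 1), fever_present (round 3), culture_positive (round 2). sore_throat never appears in any round.

sore_throat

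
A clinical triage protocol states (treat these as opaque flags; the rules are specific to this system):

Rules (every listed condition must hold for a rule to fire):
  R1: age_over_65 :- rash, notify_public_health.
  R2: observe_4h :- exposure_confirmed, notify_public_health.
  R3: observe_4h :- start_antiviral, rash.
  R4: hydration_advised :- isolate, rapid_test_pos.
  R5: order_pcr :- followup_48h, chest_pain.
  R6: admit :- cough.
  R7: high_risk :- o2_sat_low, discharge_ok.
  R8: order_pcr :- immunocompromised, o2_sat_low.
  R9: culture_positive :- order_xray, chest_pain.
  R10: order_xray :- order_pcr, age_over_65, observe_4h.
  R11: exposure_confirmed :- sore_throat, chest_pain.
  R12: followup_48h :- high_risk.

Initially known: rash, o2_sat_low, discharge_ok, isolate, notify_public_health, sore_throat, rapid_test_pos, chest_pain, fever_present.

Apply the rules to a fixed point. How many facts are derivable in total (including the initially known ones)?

Round 1 — R1, R4, R7, R11, derive age_over_65, hydration_advised, high_risk, exposure_confirmed.
Round 2 — R2, R12, derive observe_4h, followup_48h.
Round 3 — R5, derive order_pcr.
Round 4 — R10, derive order_xray.
Round 5 — R9, derive culture_positive.
Closure: {age_over_65, chest_pain, culture_positive, discharge_ok, exposure_confirmed, fever_present, followup_48h, high_risk, hydration_advised, isolate, notify_public_health, o2_sat_low, observe_4h, order_pcr, order_xray, rapid_test_pos, rash, sore_throat} — 18 facts.

18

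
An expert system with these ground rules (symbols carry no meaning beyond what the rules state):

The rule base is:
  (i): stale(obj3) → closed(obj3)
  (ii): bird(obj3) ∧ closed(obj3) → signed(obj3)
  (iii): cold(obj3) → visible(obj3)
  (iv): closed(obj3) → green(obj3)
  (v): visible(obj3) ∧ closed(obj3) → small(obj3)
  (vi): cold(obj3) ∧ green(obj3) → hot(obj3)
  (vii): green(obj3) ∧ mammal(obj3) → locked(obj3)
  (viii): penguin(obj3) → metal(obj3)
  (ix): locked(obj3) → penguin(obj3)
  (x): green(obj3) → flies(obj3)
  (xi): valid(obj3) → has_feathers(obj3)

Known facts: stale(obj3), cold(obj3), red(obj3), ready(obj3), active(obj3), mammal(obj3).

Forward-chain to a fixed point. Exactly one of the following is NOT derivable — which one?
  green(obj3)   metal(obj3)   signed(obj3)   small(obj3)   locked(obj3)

Round 1 fires (i), (iii), giving closed(obj3), visible(obj3).
Round 2 fires (iv), (v), giving green(obj3), small(obj3).
Round 3 fires (vi), (vii), (x), giving hot(obj3), locked(obj3), flies(obj3).
Round 4 fires (ix), giving penguin(obj3).
Round 5 fires (viii), giving metal(obj3).
Derived: green(obj3) (round 2), locked(obj3) (round 3), small(obj3) (round 2), metal(obj3) (round 5). signed(obj3) never appears in any round.

signed(obj3)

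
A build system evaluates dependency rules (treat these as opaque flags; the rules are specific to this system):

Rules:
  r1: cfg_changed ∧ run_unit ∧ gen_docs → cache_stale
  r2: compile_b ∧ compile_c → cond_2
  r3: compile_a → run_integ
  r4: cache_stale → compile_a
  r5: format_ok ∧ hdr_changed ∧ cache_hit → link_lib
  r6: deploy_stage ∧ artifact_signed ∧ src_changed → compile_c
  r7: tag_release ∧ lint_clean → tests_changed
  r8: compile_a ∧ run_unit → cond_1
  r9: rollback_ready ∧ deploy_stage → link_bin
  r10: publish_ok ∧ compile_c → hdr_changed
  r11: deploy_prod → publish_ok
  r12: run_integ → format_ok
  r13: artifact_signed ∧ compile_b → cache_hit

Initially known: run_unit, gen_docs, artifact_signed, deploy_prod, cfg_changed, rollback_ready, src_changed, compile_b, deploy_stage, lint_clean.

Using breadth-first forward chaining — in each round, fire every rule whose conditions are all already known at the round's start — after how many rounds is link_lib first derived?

Round 1 — r1, r6, r9, r11, r13, derive cache_stale, compile_c, link_bin, publish_ok, cache_hit.
Round 2 — r2, r4, r10, derive cond_2, compile_a, hdr_changed.
Round 3 — r3, r8, derive run_integ, cond_1.
Round 4 — r12, derive format_ok.
Round 5 — r5, derive link_lib.
link_lib first appears in round 5.

5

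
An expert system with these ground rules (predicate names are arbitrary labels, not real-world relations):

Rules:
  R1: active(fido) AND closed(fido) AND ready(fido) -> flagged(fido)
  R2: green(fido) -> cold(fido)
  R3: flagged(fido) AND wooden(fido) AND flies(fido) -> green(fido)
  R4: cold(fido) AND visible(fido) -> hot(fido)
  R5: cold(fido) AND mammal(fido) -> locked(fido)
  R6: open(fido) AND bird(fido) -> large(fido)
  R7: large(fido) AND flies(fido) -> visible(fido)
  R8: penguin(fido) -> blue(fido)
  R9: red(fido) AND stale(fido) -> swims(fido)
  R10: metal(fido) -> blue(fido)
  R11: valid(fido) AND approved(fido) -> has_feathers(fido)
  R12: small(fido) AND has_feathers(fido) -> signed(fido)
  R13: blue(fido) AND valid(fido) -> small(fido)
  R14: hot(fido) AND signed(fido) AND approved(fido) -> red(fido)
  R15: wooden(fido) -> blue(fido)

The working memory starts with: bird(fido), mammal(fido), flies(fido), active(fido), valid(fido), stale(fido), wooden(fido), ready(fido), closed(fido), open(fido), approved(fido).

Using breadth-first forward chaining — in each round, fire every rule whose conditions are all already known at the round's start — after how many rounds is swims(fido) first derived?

Round 1: R1 [active(fido) AND closed(fido) AND ready(fido) -> flagged(fido)]; R6 [open(fido) AND bird(fido) -> large(fido)]; R11 [valid(fido) AND approved(fido) -> has_feathers(fido)]; R15 [wooden(fido) -> blue(fido)]. New: flagged(fido), large(fido), has_feathers(fido), blue(fido).
Round 2: R3 [flagged(fido) AND wooden(fido) AND flies(fido) -> green(fido)]; R7 [large(fido) AND flies(fido) -> visible(fido)]; R13 [blue(fido) AND valid(fido) -> small(fido)]. New: green(fido), visible(fido), small(fido).
Round 3: R2 [green(fido) -> cold(fido)]; R12 [small(fido) AND has_feathers(fido) -> signed(fido)]. New: cold(fido), signed(fido).
Round 4: R4 [cold(fido) AND visible(fido) -> hot(fido)]; R5 [cold(fido) AND mammal(fido) -> locked(fido)]. New: hot(fido), locked(fido).
Round 5: R14 [hot(fido) AND signed(fido) AND approved(fido) -> red(fido)]. New: red(fido).
Round 6: R9 [red(fido) AND stale(fido) -> swims(fido)]. New: swims(fido).
swims(fido) first appears in round 6.

6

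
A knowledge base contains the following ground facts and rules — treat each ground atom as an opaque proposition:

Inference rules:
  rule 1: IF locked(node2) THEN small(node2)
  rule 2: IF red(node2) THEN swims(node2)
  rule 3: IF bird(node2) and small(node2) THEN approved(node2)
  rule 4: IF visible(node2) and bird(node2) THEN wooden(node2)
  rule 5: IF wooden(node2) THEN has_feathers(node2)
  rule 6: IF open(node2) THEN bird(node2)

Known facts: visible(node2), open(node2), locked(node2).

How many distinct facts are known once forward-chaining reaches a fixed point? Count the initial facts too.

Round 1 fires rule 1, rule 6, giving small(node2), bird(node2).
Round 2 fires rule 3, rule 4, giving approved(node2), wooden(node2).
Round 3 fires rule 5, giving has_feathers(node2).
Closure: {approved(node2), bird(node2), has_feathers(node2), locked(node2), open(node2), small(node2), visible(node2), wooden(node2)} — 8 facts.

8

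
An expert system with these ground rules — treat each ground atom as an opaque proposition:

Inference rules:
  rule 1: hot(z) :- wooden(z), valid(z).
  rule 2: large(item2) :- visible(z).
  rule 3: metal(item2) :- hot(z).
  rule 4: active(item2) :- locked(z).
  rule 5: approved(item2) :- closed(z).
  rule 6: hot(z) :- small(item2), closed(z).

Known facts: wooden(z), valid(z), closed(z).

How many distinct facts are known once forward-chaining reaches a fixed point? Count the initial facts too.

Round 1 fires rule 1, rule 5, giving hot(z), approved(item2).
Round 2 fires rule 3, giving metal(item2).
Closure: {approved(item2), closed(z), hot(z), metal(item2), valid(z), wooden(z)} — 6 facts.

6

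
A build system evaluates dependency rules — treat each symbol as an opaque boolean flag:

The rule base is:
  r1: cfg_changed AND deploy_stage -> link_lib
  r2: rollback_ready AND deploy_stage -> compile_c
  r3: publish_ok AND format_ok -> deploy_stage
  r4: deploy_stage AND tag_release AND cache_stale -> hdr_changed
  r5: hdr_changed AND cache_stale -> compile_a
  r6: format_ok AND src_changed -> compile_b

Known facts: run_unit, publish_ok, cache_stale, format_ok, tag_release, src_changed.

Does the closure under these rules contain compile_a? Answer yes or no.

Round 1 fires r3, r6, giving deploy_stage, compile_b.
Round 2 fires r4, giving hdr_changed.
Round 3 fires r5, giving compile_a.
compile_a appears in round 3, so it is derivable.

yes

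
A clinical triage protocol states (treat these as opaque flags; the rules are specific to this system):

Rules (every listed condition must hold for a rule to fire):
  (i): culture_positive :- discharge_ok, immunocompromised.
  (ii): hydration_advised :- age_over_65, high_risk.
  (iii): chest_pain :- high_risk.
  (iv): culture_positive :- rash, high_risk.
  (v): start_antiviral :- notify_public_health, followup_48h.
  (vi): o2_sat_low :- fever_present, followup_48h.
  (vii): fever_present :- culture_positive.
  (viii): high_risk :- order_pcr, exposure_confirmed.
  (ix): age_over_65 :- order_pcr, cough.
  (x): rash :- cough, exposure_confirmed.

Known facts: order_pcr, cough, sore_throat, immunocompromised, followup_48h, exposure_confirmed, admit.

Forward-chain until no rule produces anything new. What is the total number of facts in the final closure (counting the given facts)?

[1] (viii) [high_risk :- order_pcr, exposure_confirmed.]; (ix) [age_over_65 :- order_pcr, cough.]; (x) [rash :- cough, exposure_confirmed.]. ⇒ new: high_risk, age_over_65, rash.
[2] (ii) [hydration_advised :- age_over_65, high_risk.]; (iii) [chest_pain :- high_risk.]; (iv) [culture_positive :- rash, high_risk.]. ⇒ new: hydration_advised, chest_pain, culture_positive.
[3] (vii) [fever_present :- culture_positive.]. ⇒ new: fever_present.
[4] (vi) [o2_sat_low :- fever_present, followup_48h.]. ⇒ new: o2_sat_low.
Closure: {admit, age_over_65, chest_pain, cough, culture_positive, exposure_confirmed, fever_present, followup_48h, high_risk, hydration_advised, immunocompromised, o2_sat_low, order_pcr, rash, sore_throat} — 15 facts.

15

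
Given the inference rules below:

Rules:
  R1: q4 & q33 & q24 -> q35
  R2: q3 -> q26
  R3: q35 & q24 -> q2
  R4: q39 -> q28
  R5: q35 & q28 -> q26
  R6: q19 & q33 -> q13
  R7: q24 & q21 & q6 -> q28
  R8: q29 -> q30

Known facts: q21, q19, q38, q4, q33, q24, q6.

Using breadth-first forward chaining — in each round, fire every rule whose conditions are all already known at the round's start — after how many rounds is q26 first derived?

Round 1 — R1, R6, R7, derive q35, q13, q28.
Round 2 — R3, R5, derive q2, q26.
q26 first appears in round 2.

2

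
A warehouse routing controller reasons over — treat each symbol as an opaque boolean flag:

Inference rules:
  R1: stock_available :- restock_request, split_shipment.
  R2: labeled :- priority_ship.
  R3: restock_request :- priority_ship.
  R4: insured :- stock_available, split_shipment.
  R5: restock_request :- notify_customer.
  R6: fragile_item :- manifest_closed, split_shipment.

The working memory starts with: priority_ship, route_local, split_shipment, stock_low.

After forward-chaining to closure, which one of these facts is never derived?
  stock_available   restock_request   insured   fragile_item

fragile_item

[1] R2 [labeled :- priority_ship.]; R3 [restock_request :- priority_ship.]. ⇒ new: labeled, restock_request.
[2] R1 [stock_available :- restock_request, split_shipment.]. ⇒ new: stock_available.
[3] R4 [insured :- stock_available, split_shipment.]. ⇒ new: insured.
Derived: stock_available (round 2), restock_request (round 1), insured (round 3). fragile_item never appears in any round.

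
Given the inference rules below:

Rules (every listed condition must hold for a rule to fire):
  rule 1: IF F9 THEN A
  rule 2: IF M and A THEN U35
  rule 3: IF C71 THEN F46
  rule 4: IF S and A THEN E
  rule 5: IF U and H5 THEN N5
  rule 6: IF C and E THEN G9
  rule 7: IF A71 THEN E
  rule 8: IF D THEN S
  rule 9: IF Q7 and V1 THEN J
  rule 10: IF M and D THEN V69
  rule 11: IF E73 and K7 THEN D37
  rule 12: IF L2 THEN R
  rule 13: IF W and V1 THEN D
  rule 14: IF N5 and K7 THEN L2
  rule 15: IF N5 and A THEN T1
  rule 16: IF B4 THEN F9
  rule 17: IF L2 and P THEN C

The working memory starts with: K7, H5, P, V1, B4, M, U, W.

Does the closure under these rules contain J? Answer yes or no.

no

Round 1: rule 5 [IF U and H5 THEN N5]; rule 13 [IF W and V1 THEN D]; rule 16 [IF B4 THEN F9]. New: N5, D, F9.
Round 2: rule 1 [IF F9 THEN A]; rule 8 [IF D THEN S]; rule 10 [IF M and D THEN V69]; rule 14 [IF N5 and K7 THEN L2]. New: A, S, V69, L2.
Round 3: rule 2 [IF M and A THEN U35]; rule 4 [IF S and A THEN E]; rule 12 [IF L2 THEN R]; rule 15 [IF N5 and A THEN T1]; rule 17 [IF L2 and P THEN C]. New: U35, E, R, T1, C.
Round 4: rule 6 [IF C and E THEN G9]. New: G9.
Fixed point reached. J is concluded only by rule 9; rule 9 needs Q7 (never derived).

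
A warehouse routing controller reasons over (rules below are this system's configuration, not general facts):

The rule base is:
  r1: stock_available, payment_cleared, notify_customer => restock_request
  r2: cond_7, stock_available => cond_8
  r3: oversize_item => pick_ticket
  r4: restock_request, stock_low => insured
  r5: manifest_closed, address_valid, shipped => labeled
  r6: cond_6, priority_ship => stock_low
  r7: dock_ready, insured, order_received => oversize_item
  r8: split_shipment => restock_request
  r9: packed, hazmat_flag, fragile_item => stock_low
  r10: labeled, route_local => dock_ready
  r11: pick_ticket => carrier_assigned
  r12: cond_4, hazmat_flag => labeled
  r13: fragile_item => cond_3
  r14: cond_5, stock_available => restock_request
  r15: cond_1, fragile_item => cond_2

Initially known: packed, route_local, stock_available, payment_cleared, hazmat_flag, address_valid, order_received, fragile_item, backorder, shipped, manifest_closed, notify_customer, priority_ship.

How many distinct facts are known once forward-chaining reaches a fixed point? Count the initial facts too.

Round 1: r1 [stock_available, payment_cleared, notify_customer => restock_request]; r5 [manifest_closed, address_valid, shipped => labeled]; r9 [packed, hazmat_flag, fragile_item => stock_low]; r13 [fragile_item => cond_3]. Adds restock_request, labeled, stock_low, cond_3.
Round 2: r4 [restock_request, stock_low => insured]; r10 [labeled, route_local => dock_ready]. Adds insured, dock_ready.
Round 3: r7 [dock_ready, insured, order_received => oversize_item]. Adds oversize_item.
Round 4: r3 [oversize_item => pick_ticket]. Adds pick_ticket.
Round 5: r11 [pick_ticket => carrier_assigned]. Adds carrier_assigned.
Closure: {address_valid, backorder, carrier_assigned, cond_3, dock_ready, fragile_item, hazmat_flag, insured, labeled, manifest_closed, notify_customer, order_received, oversize_item, packed, payment_cleared, pick_ticket, priority_ship, restock_request, route_local, shipped, stock_available, stock_low} — 22 facts.

22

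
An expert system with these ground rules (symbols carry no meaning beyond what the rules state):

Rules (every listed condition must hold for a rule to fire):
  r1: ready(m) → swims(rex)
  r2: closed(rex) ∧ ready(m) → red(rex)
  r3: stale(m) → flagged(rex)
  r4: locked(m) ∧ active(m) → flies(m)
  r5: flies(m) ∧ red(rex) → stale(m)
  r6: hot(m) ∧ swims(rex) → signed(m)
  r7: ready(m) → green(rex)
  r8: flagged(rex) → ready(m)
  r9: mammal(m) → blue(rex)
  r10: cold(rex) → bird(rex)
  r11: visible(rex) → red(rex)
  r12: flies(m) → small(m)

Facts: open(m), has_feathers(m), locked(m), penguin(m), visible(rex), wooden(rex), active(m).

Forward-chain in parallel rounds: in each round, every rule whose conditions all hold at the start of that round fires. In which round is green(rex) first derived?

Round 1: r4 [locked(m) ∧ active(m) → flies(m)]; r11 [visible(rex) → red(rex)]. New: flies(m), red(rex).
Round 2: r5 [flies(m) ∧ red(rex) → stale(m)]; r12 [flies(m) → small(m)]. New: stale(m), small(m).
Round 3: r3 [stale(m) → flagged(rex)]. New: flagged(rex).
Round 4: r8 [flagged(rex) → ready(m)]. New: ready(m).
Round 5: r1 [ready(m) → swims(rex)]; r7 [ready(m) → green(rex)]. New: swims(rex), green(rex).
green(rex) first appears in round 5.

5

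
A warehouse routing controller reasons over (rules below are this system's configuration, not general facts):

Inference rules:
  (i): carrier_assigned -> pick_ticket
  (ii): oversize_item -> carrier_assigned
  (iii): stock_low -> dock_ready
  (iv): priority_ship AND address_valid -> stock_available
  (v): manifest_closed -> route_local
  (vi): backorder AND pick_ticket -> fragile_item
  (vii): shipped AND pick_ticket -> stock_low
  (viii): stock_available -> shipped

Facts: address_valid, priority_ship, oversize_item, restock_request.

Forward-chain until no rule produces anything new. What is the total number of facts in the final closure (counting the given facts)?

[1] (ii) [oversize_item -> carrier_assigned]; (iv) [priority_ship AND address_valid -> stock_available]. ⇒ new: carrier_assigned, stock_available.
[2] (i) [carrier_assigned -> pick_ticket]; (viii) [stock_available -> shipped]. ⇒ new: pick_ticket, shipped.
[3] (vii) [shipped AND pick_ticket -> stock_low]. ⇒ new: stock_low.
[4] (iii) [stock_low -> dock_ready]. ⇒ new: dock_ready.
Closure: {address_valid, carrier_assigned, dock_ready, oversize_item, pick_ticket, priority_ship, restock_request, shipped, stock_available, stock_low} — 10 facts.

10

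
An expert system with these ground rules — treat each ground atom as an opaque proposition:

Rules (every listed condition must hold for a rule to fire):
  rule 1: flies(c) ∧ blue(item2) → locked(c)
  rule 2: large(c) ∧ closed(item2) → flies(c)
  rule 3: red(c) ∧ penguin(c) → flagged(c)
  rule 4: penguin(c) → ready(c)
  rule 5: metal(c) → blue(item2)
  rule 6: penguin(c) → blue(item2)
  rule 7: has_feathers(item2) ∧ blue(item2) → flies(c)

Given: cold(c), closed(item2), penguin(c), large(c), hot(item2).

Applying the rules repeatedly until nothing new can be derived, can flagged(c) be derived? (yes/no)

Round 1 — rule 2, rule 4, rule 6, derive flies(c), ready(c), blue(item2).
Round 2 — rule 1, derive locked(c).
Fixed point reached. flagged(c) is concluded only by rule 3; rule 3 needs red(c) (never derived).

no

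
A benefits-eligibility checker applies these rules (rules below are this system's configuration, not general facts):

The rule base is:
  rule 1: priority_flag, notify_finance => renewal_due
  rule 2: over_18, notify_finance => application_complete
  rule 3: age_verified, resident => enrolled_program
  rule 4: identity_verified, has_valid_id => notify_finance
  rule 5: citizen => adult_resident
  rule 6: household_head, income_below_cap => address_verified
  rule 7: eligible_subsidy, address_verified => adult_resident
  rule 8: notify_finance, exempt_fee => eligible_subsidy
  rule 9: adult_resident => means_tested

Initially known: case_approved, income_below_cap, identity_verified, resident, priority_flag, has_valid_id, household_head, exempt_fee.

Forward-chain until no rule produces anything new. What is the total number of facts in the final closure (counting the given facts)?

Round 1 fires rule 4, rule 6, giving notify_finance, address_verified.
Round 2 fires rule 1, rule 8, giving renewal_due, eligible_subsidy.
Round 3 fires rule 7, giving adult_resident.
Round 4 fires rule 9, giving means_tested.
Closure: {address_verified, adult_resident, case_approved, eligible_subsidy, exempt_fee, has_valid_id, household_head, identity_verified, income_below_cap, means_tested, notify_finance, priority_flag, renewal_due, resident} — 14 facts.

14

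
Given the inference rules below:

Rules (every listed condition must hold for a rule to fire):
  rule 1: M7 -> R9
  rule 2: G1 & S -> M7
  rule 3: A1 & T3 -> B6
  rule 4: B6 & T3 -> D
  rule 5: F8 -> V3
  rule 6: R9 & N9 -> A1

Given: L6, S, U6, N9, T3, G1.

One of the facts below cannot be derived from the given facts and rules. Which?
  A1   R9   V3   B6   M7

V3

Round 1: rule 2 [G1 & S -> M7]. Adds M7.
Round 2: rule 1 [M7 -> R9]. Adds R9.
Round 3: rule 6 [R9 & N9 -> A1]. Adds A1.
Round 4: rule 3 [A1 & T3 -> B6]. Adds B6.
Round 5: rule 4 [B6 & T3 -> D]. Adds D.
Derived: R9 (round 2), B6 (round 4), M7 (round 1), A1 (round 3). V3 never appears in any round.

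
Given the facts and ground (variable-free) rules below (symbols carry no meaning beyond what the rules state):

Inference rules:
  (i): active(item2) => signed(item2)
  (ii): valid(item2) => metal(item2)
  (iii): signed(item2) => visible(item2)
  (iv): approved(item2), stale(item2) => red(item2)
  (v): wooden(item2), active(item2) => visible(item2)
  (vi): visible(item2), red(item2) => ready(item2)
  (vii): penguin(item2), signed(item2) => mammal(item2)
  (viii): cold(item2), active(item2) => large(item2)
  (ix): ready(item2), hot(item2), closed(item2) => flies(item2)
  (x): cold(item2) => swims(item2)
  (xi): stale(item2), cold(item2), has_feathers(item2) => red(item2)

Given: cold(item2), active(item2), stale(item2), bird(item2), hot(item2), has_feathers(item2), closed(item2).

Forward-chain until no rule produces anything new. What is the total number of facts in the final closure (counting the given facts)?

[1] (i) [active(item2) => signed(item2)]; (viii) [cold(item2), active(item2) => large(item2)]; (x) [cold(item2) => swims(item2)]; (xi) [stale(item2), cold(item2), has_feathers(item2) => red(item2)]. ⇒ new: signed(item2), large(item2), swims(item2), red(item2).
[2] (iii) [signed(item2) => visible(item2)]. ⇒ new: visible(item2).
[3] (vi) [visible(item2), red(item2) => ready(item2)]. ⇒ new: ready(item2).
[4] (ix) [ready(item2), hot(item2), closed(item2) => flies(item2)]. ⇒ new: flies(item2).
Closure: {active(item2), bird(item2), closed(item2), cold(item2), flies(item2), has_feathers(item2), hot(item2), large(item2), ready(item2), red(item2), signed(item2), stale(item2), swims(item2), visible(item2)} — 14 facts.

14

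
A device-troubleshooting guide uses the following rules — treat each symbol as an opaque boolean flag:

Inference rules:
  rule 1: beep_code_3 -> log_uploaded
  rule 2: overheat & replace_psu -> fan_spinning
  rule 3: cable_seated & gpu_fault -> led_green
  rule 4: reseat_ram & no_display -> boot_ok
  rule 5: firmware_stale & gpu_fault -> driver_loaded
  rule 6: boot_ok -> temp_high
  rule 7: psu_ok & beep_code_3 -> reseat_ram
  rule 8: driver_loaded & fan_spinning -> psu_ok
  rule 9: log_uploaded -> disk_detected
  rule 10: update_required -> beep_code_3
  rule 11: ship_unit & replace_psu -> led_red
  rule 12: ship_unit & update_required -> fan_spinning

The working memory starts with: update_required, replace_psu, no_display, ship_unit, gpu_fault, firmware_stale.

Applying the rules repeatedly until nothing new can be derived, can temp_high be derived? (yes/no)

yes

Round 1 fires rule 5, rule 10, rule 11, rule 12, giving driver_loaded, beep_code_3, led_red, fan_spinning.
Round 2 fires rule 1, rule 8, giving log_uploaded, psu_ok.
Round 3 fires rule 7, rule 9, giving reseat_ram, disk_detected.
Round 4 fires rule 4, giving boot_ok.
Round 5 fires rule 6, giving temp_high.
temp_high appears in round 5, so it is derivable.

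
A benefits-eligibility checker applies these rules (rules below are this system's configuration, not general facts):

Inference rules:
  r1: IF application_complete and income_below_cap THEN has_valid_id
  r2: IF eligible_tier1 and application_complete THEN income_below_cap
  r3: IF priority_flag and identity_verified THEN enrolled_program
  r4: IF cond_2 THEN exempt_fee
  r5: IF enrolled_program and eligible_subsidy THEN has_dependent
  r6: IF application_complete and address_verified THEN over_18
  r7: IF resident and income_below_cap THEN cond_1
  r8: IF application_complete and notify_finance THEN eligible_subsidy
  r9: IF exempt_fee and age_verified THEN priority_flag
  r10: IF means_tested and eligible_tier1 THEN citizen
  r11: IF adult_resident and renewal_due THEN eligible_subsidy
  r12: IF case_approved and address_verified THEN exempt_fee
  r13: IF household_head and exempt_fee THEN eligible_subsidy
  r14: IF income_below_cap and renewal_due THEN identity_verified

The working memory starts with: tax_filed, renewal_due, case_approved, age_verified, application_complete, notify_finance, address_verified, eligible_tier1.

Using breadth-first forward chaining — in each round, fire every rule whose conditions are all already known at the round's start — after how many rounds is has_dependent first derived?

Round 1 fires r2, r6, r8, r12, giving income_below_cap, over_18, eligible_subsidy, exempt_fee.
Round 2 fires r1, r9, r14, giving has_valid_id, priority_flag, identity_verified.
Round 3 fires r3, giving enrolled_program.
Round 4 fires r5, giving has_dependent.
has_dependent first appears in round 4.

4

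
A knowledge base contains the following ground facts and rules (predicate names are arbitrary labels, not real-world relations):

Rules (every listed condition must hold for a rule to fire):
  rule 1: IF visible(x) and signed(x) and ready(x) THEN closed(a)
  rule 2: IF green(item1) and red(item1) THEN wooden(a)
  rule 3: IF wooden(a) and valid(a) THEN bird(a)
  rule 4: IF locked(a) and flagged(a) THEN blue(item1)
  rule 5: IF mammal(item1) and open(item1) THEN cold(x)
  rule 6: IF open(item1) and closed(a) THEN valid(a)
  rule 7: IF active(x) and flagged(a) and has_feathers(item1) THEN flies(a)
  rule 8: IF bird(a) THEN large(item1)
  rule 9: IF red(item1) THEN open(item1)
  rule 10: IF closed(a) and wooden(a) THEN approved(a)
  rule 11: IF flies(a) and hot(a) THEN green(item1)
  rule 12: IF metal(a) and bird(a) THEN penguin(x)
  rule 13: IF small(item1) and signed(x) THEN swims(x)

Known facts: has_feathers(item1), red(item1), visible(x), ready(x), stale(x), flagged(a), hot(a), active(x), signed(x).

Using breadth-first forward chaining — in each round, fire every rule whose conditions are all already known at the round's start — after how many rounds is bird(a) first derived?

4

[1] rule 1 [IF visible(x) and signed(x) and ready(x) THEN closed(a)]; rule 7 [IF active(x) and flagged(a) and has_feathers(item1) THEN flies(a)]; rule 9 [IF red(item1) THEN open(item1)]. ⇒ new: closed(a), flies(a), open(item1).
[2] rule 6 [IF open(item1) and closed(a) THEN valid(a)]; rule 11 [IF flies(a) and hot(a) THEN green(item1)]. ⇒ new: valid(a), green(item1).
[3] rule 2 [IF green(item1) and red(item1) THEN wooden(a)]. ⇒ new: wooden(a).
[4] rule 3 [IF wooden(a) and valid(a) THEN bird(a)]; rule 10 [IF closed(a) and wooden(a) THEN approved(a)]. ⇒ new: bird(a), approved(a).
bird(a) first appears in round 4.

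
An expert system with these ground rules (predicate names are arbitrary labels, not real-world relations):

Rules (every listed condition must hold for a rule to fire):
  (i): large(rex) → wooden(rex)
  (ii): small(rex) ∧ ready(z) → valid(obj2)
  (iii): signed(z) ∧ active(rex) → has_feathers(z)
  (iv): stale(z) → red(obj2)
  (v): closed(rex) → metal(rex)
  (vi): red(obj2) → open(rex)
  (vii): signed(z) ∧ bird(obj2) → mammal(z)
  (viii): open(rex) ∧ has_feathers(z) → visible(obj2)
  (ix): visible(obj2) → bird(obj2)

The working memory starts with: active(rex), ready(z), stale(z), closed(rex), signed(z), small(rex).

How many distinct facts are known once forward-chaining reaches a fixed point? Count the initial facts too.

Round 1 — (ii), (iii), (iv), (v), derive valid(obj2), has_feathers(z), red(obj2), metal(rex).
Round 2 — (vi), derive open(rex).
Round 3 — (viii), derive visible(obj2).
Round 4 — (ix), derive bird(obj2).
Round 5 — (vii), derive mammal(z).
Closure: {active(rex), bird(obj2), closed(rex), has_feathers(z), mammal(z), metal(rex), open(rex), ready(z), red(obj2), signed(z), small(rex), stale(z), valid(obj2), visible(obj2)} — 14 facts.

14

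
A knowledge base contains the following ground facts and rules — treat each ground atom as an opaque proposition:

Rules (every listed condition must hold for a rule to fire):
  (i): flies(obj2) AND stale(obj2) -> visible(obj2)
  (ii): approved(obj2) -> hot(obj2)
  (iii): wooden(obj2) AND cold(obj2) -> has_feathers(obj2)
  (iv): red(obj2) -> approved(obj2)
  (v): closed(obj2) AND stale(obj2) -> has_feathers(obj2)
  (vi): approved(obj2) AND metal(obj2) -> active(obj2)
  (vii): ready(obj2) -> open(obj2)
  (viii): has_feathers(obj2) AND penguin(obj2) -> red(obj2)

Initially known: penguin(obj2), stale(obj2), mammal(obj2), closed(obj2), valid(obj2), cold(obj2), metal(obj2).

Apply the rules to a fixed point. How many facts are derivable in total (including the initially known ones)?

12

Round 1 fires (v), giving has_feathers(obj2).
Round 2 fires (viii), giving red(obj2).
Round 3 fires (iv), giving approved(obj2).
Round 4 fires (ii), (vi), giving hot(obj2), active(obj2).
Closure: {active(obj2), approved(obj2), closed(obj2), cold(obj2), has_feathers(obj2), hot(obj2), mammal(obj2), metal(obj2), penguin(obj2), red(obj2), stale(obj2), valid(obj2)} — 12 facts.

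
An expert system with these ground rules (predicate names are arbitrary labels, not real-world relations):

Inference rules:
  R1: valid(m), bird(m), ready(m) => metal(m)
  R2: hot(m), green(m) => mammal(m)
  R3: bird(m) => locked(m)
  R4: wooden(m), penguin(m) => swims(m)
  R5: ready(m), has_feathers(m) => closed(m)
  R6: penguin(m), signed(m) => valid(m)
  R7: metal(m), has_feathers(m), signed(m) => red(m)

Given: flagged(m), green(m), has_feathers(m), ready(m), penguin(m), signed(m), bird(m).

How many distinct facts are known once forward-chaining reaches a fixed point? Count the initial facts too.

12

Round 1: R3 [bird(m) => locked(m)]; R5 [ready(m), has_feathers(m) => closed(m)]; R6 [penguin(m), signed(m) => valid(m)]. New: locked(m), closed(m), valid(m).
Round 2: R1 [valid(m), bird(m), ready(m) => metal(m)]. New: metal(m).
Round 3: R7 [metal(m), has_feathers(m), signed(m) => red(m)]. New: red(m).
Closure: {bird(m), closed(m), flagged(m), green(m), has_feathers(m), locked(m), metal(m), penguin(m), ready(m), red(m), signed(m), valid(m)} — 12 facts.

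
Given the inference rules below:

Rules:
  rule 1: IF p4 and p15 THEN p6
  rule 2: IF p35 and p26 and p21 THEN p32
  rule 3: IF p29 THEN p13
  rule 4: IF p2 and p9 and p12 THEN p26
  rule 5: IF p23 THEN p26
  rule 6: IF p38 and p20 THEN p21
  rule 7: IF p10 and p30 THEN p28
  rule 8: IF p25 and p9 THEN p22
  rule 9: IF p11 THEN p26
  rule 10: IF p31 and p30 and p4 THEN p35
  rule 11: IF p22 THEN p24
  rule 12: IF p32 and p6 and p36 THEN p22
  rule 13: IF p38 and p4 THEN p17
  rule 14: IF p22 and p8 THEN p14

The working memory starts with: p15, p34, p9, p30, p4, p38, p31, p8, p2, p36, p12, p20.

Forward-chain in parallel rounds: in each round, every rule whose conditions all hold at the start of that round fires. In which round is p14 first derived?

4

Round 1: rule 1 [IF p4 and p15 THEN p6]; rule 4 [IF p2 and p9 and p12 THEN p26]; rule 6 [IF p38 and p20 THEN p21]; rule 10 [IF p31 and p30 and p4 THEN p35]; rule 13 [IF p38 and p4 THEN p17]. Adds p6, p26, p21, p35, p17.
Round 2: rule 2 [IF p35 and p26 and p21 THEN p32]. Adds p32.
Round 3: rule 12 [IF p32 and p6 and p36 THEN p22]. Adds p22.
Round 4: rule 11 [IF p22 THEN p24]; rule 14 [IF p22 and p8 THEN p14]. Adds p24, p14.
p14 first appears in round 4.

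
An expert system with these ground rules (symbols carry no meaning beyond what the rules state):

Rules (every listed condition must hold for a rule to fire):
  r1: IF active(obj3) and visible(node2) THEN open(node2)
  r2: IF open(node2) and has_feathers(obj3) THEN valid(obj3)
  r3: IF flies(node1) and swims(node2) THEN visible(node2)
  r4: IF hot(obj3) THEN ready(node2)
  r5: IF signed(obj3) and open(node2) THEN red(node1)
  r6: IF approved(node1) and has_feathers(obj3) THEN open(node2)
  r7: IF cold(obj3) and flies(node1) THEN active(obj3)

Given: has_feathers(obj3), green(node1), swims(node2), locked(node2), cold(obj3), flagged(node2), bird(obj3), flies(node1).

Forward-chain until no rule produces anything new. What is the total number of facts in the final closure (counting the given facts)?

12

Round 1: r3 [IF flies(node1) and swims(node2) THEN visible(node2)]; r7 [IF cold(obj3) and flies(node1) THEN active(obj3)]. Adds visible(node2), active(obj3).
Round 2: r1 [IF active(obj3) and visible(node2) THEN open(node2)]. Adds open(node2).
Round 3: r2 [IF open(node2) and has_feathers(obj3) THEN valid(obj3)]. Adds valid(obj3).
Closure: {active(obj3), bird(obj3), cold(obj3), flagged(node2), flies(node1), green(node1), has_feathers(obj3), locked(node2), open(node2), swims(node2), valid(obj3), visible(node2)} — 12 facts.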